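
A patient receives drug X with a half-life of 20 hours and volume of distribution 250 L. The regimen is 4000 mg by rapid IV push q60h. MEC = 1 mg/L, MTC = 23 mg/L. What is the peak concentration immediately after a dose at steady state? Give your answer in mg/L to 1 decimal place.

18.3 mg/L

τ = 60 h = 3 half-lives, so f = (1/2)^3 = 0.125.
At steady state, R = 1/(1 − 0.125) = 8/7.
Single-dose peak C₀ = D/Vd = 4000/250 = 16 mg/L.
Steady-state peak Cmax,ss = C₀·R = 16 × 8/7 ≈ 18.286 mg/L.
Peak 18.3 mg/L vs MTC 23 mg/L: below toxic threshold.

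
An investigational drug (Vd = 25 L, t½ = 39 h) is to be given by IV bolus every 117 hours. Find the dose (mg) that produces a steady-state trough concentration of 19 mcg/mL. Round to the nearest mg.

3325 mg

τ/t½ = 117/39 ≈ 3, so f = (1/2)^(117/39) ≈ 0.125000.
Cmin,ss = (D/Vd)·f/(1−f), so D = Cmin,ss·Vd·(1−f)/f.
D = 19 × 25 × (1−f)/f ≈ 19 × 25 × 7.00000 ≈ 3325.00 mg.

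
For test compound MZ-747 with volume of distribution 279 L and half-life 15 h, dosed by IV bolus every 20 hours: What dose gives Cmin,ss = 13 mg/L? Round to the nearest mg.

5512 mg

τ/t½ = 20/15 ≈ 1.3333, so f = (1/2)^(20/15) ≈ 0.396850.
Cmin,ss = (D/Vd)·f/(1−f), so D = Cmin,ss·Vd·(1−f)/f.
D = 13 × 279 × (1−f)/f ≈ 13 × 279 × 1.51984 ≈ 5512.46 mg.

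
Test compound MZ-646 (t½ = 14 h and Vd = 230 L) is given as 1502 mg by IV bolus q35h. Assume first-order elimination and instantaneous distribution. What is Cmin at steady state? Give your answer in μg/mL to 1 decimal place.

τ/t½ = 35/14 ≈ 2.5, so fraction remaining f = (1/2)^(35/14) ≈ 0.1768.
Each bolus raises the concentration by D/Vd = 1502/230 ≈ 6.530 μg/mL.
Steady-state trough Cmin,ss = C₀·f/(1−f) ≈ 6.530 × 0.1768/0.8232 ≈ 1.402 μg/mL.

1.4 μg/mL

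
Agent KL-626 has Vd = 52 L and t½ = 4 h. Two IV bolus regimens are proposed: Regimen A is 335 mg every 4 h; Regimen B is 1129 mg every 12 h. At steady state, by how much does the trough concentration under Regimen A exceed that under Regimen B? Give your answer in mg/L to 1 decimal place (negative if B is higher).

3.3 mg/L

Regimen A: f = (1/2)^(4/4) ≈ 0.5000; Cmin,ss = (335/52)·f/(1−f) ≈ 6.442 mg/L.
Regimen B: f = (1/2)^(12/4) ≈ 0.1250; Cmin,ss = (1129/52)·f/(1−f) ≈ 3.102 mg/L.
Difference ≈ 6.442 − 3.102 ≈ 3.340 mg/L.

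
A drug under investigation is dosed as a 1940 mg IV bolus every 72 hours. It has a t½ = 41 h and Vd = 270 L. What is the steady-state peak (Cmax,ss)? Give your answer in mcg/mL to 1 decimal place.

10.2 mcg/mL

Over one 72-h interval, 72/41 ≈ 1.7561 half-lives elapse, leaving f ≈ 0.2960 of each dose.
Accumulation ratio R = 1/(1 − f) ≈ 1/0.7040 ≈ 1.4205.
Each bolus raises the concentration by D/Vd = 1940/270 ≈ 7.185 mcg/mL.
Steady-state peak Cmax,ss = C₀·R ≈ 7.185 × 1.4205 ≈ 10.206 mcg/mL.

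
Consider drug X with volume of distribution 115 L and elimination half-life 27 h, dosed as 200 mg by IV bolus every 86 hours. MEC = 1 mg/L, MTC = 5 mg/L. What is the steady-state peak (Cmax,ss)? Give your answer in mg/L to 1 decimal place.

τ/t½ = 86/27 ≈ 3.1852, so fraction remaining f = (1/2)^(86/27) ≈ 0.1099.
Accumulation ratio R = 1/(1 − f) ≈ 1/0.8901 ≈ 1.1235.
Single-dose peak C₀ = D/Vd = 200/115 ≈ 1.739 mg/L.
Cmax,ss = C₀/(1 − f) ≈ 1.739/0.8901 ≈ 1.954 mg/L.
Peak 2.0 mg/L vs MTC 5 mg/L: below toxic threshold.

2.0 mg/L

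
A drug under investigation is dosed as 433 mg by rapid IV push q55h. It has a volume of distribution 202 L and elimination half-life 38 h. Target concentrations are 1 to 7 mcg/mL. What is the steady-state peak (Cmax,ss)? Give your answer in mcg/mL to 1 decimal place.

3.4 mcg/mL

Over one 55-h interval, 55/38 ≈ 1.4474 half-lives elapse, leaving f ≈ 0.3667 of each dose.
Accumulation ratio R = 1/(1 − f) ≈ 1/0.6333 ≈ 1.5790.
Single-dose peak C₀ = D/Vd = 433/202 ≈ 2.144 mcg/mL.
Steady-state peak Cmax,ss = C₀·R ≈ 2.144 × 1.5790 ≈ 3.385 mcg/mL.
Peak 3.4 mcg/mL vs MTC 7 mcg/mL: below toxic threshold.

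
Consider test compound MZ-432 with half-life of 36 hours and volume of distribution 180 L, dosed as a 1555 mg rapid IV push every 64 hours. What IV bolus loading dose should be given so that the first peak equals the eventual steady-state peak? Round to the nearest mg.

2195 mg

f = (1/2)^(64/36) ≈ 0.291632; accumulation ratio R = 1/(1−f) ≈ 1.41170.
Loading dose to hit Cmax,ss on first dose: D_load = D_maint·R ≈ 1555 × 1.41170 ≈ 2195.19 mg.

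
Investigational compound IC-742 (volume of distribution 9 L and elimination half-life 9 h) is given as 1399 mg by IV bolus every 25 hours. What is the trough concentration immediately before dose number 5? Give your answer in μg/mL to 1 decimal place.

f = (1/2)^(τ/t½) = (1/2)^(25/9) ≈ 0.1458.
C₀ = D/Vd = 1399/9 ≈ 155.444 μg/mL.
Before the 5th dose, 4 doses have been given. Superposition: Cmin = C₀·(f + f² + … + f^4).
≈ 155.444 × (0.1458 + 0.0213 + 0.0031 + 0.0005) ≈ 155.444 × 0.1707 ≈ 26.534 μg/mL.

26.5 μg/mL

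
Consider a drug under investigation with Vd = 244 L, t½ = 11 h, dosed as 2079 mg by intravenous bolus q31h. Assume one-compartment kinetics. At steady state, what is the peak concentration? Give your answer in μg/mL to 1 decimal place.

k = ln2/t½ = ln2/11 ≈ 0.063013 h⁻¹; fraction remaining f = e^(−kτ) = e^(−0.063013×31) ≈ 0.1418.
Accumulation ratio R = 1/(1 − f) ≈ 1/0.8582 ≈ 1.1652.
Single-dose peak C₀ = D/Vd = 2079/244 ≈ 8.520 μg/mL.
Steady-state peak Cmax,ss = C₀·R ≈ 8.520 × 1.1652 ≈ 9.928 μg/mL.

9.9 μg/mL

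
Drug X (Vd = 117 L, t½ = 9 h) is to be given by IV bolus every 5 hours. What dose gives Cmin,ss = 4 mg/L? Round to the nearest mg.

τ/t½ = 5/9 ≈ 0.55556, so f = (1/2)^(5/9) ≈ 0.680395.
Cmin,ss = (D/Vd)·f/(1−f), so D = Cmin,ss·Vd·(1−f)/f.
D = 4 × 117 × (1−f)/f ≈ 4 × 117 × 0.46973 ≈ 219.83 mg.

220 mg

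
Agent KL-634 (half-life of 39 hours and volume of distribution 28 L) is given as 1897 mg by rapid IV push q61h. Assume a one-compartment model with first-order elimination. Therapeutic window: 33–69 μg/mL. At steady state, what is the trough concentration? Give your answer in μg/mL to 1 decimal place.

k = ln2/t½ = ln2/39 ≈ 0.017773 h⁻¹; fraction remaining f = e^(−kτ) = e^(−0.017773×61) ≈ 0.3382.
Accumulation ratio R = 1/(1 − f) ≈ 1/0.6618 ≈ 1.5110.
Each bolus raises the concentration by D/Vd = 1897/28 ≈ 67.750 μg/mL.
Cmax,ss = C₀/(1 − f) ≈ 67.750/0.6618 ≈ 102.372 μg/mL.
Steady-state trough Cmin,ss = Cmax,ss·f ≈ 102.372 × 0.3382 ≈ 34.622 μg/mL.
Trough 34.6 μg/mL vs MEC 33 μg/mL: adequate.

34.6 μg/mL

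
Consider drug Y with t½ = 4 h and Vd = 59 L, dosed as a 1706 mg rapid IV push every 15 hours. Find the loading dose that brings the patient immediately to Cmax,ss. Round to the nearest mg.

f = (1/2)^(15/4) ≈ 0.074325; accumulation ratio R = 1/(1−f) ≈ 1.08029.
Loading dose to hit Cmax,ss on first dose: D_load = D_maint·R ≈ 1706 × 1.08029 ≈ 1842.97 mg.

1843 mg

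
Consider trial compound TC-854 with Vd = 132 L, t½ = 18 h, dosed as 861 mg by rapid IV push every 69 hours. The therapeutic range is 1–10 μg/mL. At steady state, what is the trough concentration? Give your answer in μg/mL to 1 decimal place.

k = ln2/t½ = ln2/18 ≈ 0.038508 h⁻¹; fraction remaining f = e^(−kτ) = e^(−0.038508×69) ≈ 0.0702.
Accumulation ratio R = 1/(1 − f) ≈ 1/0.9298 ≈ 1.0755.
Each bolus raises the concentration by D/Vd = 861/132 ≈ 6.523 μg/mL.
Steady-state peak Cmax,ss = C₀·R ≈ 6.523 × 1.0755 ≈ 7.015 μg/mL.
Steady-state trough Cmin,ss = Cmax,ss·f ≈ 7.015 × 0.0702 ≈ 0.492 μg/mL.
Trough 0.5 μg/mL vs MEC 1 μg/mL: subtherapeutic.

0.5 μg/mL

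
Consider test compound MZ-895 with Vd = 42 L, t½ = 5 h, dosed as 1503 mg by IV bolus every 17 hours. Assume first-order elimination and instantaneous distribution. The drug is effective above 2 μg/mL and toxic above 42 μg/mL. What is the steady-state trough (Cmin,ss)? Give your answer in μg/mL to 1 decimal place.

τ/t½ = 17/5 ≈ 3.4, so fraction remaining f = (1/2)^(17/5) ≈ 0.0947.
At steady state, accumulation factor R = 1/(1 − e^(−kτ)) ≈ 1.1046.
Each bolus raises the concentration by D/Vd = 1503/42 ≈ 35.786 μg/mL.
Cmax,ss = C₀/(1 − f) ≈ 35.786/0.9053 ≈ 39.529 μg/mL.
One interval later, Cmin,ss = Cmax,ss·e^(−kτ) ≈ 39.529 × 0.0947 ≈ 3.743 μg/mL.
Trough 3.7 μg/mL vs MEC 2 μg/mL: adequate.

3.7 μg/mL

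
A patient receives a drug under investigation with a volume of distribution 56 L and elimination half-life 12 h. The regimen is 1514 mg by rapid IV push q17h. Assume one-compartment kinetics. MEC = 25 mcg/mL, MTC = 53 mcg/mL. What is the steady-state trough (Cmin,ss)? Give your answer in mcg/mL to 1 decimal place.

16.2 mcg/mL

τ/t½ = 17/12 ≈ 1.4167, so fraction remaining f = (1/2)^(17/12) ≈ 0.3746.
Each bolus raises the concentration by D/Vd = 1514/56 ≈ 27.036 mcg/mL.
Steady-state trough Cmin,ss = C₀·f/(1−f) ≈ 27.036 × 0.3746/0.6254 ≈ 16.194 mcg/mL.
Trough 16.2 mcg/mL vs MEC 25 mcg/mL: subtherapeutic.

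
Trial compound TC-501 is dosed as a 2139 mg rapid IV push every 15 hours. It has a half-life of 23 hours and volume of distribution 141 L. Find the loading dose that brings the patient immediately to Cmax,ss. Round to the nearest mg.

f = (1/2)^(15/23) ≈ 0.636321; accumulation ratio R = 1/(1−f) ≈ 2.74968.
Loading dose to hit Cmax,ss on first dose: D_load = D_maint·R ≈ 2139 × 2.74968 ≈ 5881.57 mg.

5882 mg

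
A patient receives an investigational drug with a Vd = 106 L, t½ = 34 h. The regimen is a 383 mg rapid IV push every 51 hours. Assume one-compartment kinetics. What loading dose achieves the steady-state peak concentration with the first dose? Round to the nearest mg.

f = (1/2)^(51/34) ≈ 0.353553; accumulation ratio R = 1/(1−f) ≈ 1.54692.
Loading dose to hit Cmax,ss on first dose: D_load = D_maint·R ≈ 383 × 1.54692 ≈ 592.47 mg.

592 mg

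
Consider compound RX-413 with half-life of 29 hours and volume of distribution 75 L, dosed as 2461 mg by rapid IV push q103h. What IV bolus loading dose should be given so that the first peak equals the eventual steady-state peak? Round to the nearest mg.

f = (1/2)^(103/29) ≈ 0.085276; accumulation ratio R = 1/(1−f) ≈ 1.09323.
Loading dose to hit Cmax,ss on first dose: D_load = D_maint·R ≈ 2461 × 1.09323 ≈ 2690.44 mg.

2690 mg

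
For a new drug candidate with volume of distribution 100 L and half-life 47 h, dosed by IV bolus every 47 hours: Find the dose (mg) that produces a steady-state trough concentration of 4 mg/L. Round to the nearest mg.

400 mg

τ/t½ = 47/47 ≈ 1, so f = (1/2)^(47/47) ≈ 0.500000.
Cmin,ss = (D/Vd)·f/(1−f), so D = Cmin,ss·Vd·(1−f)/f.
D = 4 × 100 × (1−f)/f ≈ 4 × 100 × 1.00000 ≈ 400.00 mg.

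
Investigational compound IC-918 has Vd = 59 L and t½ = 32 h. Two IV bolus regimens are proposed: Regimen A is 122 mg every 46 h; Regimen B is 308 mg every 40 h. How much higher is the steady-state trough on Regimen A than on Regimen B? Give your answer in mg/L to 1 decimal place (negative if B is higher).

Regimen A: f = (1/2)^(46/32) ≈ 0.3692; Cmin,ss = (122/59)·f/(1−f) ≈ 1.210 mg/L.
Regimen B: f = (1/2)^(40/32) ≈ 0.4204; Cmin,ss = (308/59)·f/(1−f) ≈ 3.786 mg/L.
Difference ≈ 1.210 − 3.786 ≈ -2.576 mg/L.

-2.6 mg/L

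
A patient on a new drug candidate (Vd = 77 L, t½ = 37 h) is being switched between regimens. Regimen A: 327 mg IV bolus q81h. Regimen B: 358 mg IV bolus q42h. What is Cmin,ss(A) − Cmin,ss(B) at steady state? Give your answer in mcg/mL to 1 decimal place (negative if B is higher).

-2.7 mcg/mL

Regimen A: f = (1/2)^(81/37) ≈ 0.2193; Cmin,ss = (327/77)·f/(1−f) ≈ 1.193 mcg/mL.
Regimen B: f = (1/2)^(42/37) ≈ 0.4553; Cmin,ss = (358/77)·f/(1−f) ≈ 3.886 mcg/mL.
Difference ≈ 1.193 − 3.886 ≈ -2.693 mcg/mL.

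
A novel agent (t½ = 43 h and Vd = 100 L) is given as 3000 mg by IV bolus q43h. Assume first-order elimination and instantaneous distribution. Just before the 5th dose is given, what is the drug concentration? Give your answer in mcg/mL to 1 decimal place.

28.1 mcg/mL

f = (1/2)^(τ/t½) = (1/2)^(43/43) ≈ 0.5000.
C₀ = D/Vd = 3000/100 ≈ 30.000 mcg/mL.
Before the 5th dose, 4 doses have been given. Superposition: Cmin = C₀·(f + f² + … + f^4).
≈ 30.000 × (0.5000 + 0.2500 + 0.1250 + 0.0625) ≈ 30.000 × 0.9375 ≈ 28.125 mcg/mL.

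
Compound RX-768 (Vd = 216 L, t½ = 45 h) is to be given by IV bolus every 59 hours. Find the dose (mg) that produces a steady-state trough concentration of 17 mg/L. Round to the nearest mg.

τ/t½ = 59/45 ≈ 1.3111, so f = (1/2)^(59/45) ≈ 0.403010.
Cmin,ss = (D/Vd)·f/(1−f), so D = Cmin,ss·Vd·(1−f)/f.
D = 17 × 216 × (1−f)/f ≈ 17 × 216 × 1.48133 ≈ 5439.44 mg.

5439 mg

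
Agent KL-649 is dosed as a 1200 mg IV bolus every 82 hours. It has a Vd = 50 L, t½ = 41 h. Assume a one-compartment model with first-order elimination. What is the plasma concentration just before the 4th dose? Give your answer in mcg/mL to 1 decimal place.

7.9 mcg/mL

f = (1/2)^(τ/t½) = (1/2)^(82/41) ≈ 0.2500.
C₀ = D/Vd = 1200/50 ≈ 24.000 mcg/mL.
Before the 4th dose, 3 doses have been given. Superposition: Cmin = C₀·(f + f² + … + f^3).
≈ 24.000 × (0.2500 + 0.0625 + 0.0156) ≈ 24.000 × 0.3281 ≈ 7.874 mcg/mL.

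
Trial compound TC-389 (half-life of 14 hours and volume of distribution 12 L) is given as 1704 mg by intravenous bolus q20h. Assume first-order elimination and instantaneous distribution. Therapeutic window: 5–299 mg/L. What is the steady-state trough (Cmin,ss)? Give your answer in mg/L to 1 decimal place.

k = ln2/t½ = ln2/14 ≈ 0.049511 h⁻¹; fraction remaining f = e^(−kτ) = e^(−0.049511×20) ≈ 0.3715.
At steady state, accumulation factor R = 1/(1 − e^(−kτ)) ≈ 1.5911.
Single-dose peak C₀ = D/Vd = 1704/12 ≈ 142.000 mg/L.
Cmax,ss = C₀/(1 − f) ≈ 142.000/0.6285 ≈ 225.935 mg/L.
One interval later, Cmin,ss = Cmax,ss·e^(−kτ) ≈ 225.935 × 0.3715 ≈ 83.935 mg/L.
Trough 83.9 mg/L vs MEC 5 mg/L: adequate.

83.9 mg/L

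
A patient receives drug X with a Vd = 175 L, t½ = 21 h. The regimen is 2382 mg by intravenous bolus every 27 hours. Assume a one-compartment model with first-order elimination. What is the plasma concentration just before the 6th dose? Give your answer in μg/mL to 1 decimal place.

f = (1/2)^(τ/t½) = (1/2)^(27/21) ≈ 0.4102.
C₀ = D/Vd = 2382/175 ≈ 13.611 μg/mL.
Before the 6th dose, 5 doses have been given. Superposition: Cmin = C₀·(f + f² + … + f^5).
≈ 13.611 × (0.4102 + 0.1683 + 0.0690 + 0.0283 + 0.0116) ≈ 13.611 × 0.6874 ≈ 9.356 μg/mL.

9.4 μg/mL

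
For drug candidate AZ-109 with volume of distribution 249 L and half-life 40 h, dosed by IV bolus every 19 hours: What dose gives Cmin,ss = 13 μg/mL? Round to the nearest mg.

τ/t½ = 19/40 ≈ 0.475, so f = (1/2)^(19/40) ≈ 0.719467.
Cmin,ss = (D/Vd)·f/(1−f), so D = Cmin,ss·Vd·(1−f)/f.
D = 13 × 249 × (1−f)/f ≈ 13 × 249 × 0.38992 ≈ 1262.17 mg.

1262 mg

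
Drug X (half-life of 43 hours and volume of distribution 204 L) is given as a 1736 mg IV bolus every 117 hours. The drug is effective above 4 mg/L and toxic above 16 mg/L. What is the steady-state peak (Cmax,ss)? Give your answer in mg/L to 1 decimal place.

10.0 mg/L

Over one 117-h interval, 117/43 ≈ 2.7209 half-lives elapse, leaving f ≈ 0.1517 of each dose.
Accumulation ratio R = 1/(1 − f) ≈ 1/0.8483 ≈ 1.1788.
Each bolus raises the concentration by D/Vd = 1736/204 ≈ 8.510 mg/L.
Steady-state peak Cmax,ss = C₀·R ≈ 8.510 × 1.1788 ≈ 10.032 mg/L.
Peak 10.0 mg/L vs MTC 16 mg/L: below toxic threshold.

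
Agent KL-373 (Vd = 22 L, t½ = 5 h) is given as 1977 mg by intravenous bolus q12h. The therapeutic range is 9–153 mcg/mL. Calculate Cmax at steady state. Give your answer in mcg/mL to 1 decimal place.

k = ln2/t½ = ln2/5 ≈ 0.138629 h⁻¹; fraction remaining f = e^(−kτ) = e^(−0.138629×12) ≈ 0.1895.
Accumulation ratio R = 1/(1 − f) ≈ 1/0.8105 ≈ 1.2338.
Each bolus raises the concentration by D/Vd = 1977/22 ≈ 89.864 mcg/mL.
Cmax,ss = C₀/(1 − f) ≈ 89.864/0.8105 ≈ 110.875 mcg/mL.
Peak 110.9 mcg/mL vs MTC 153 mcg/mL: below toxic threshold.

110.9 mcg/mL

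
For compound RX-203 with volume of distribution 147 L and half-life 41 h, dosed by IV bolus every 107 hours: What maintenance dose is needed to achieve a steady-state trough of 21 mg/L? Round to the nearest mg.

15756 mg

τ/t½ = 107/41 ≈ 2.6098, so f = (1/2)^(107/41) ≈ 0.163827.
Cmin,ss = (D/Vd)·f/(1−f), so D = Cmin,ss·Vd·(1−f)/f.
D = 21 × 147 × (1−f)/f ≈ 21 × 147 × 5.10400 ≈ 15756.05 mg.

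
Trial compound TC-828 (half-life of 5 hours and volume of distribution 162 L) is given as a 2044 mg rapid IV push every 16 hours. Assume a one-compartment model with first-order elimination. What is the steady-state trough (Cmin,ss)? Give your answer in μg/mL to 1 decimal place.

k = ln2/t½ = ln2/5 ≈ 0.138629 h⁻¹; fraction remaining f = e^(−kτ) = e^(−0.138629×16) ≈ 0.1088.
At steady state, accumulation factor R = 1/(1 − e^(−kτ)) ≈ 1.1221.
Single-dose peak C₀ = D/Vd = 2044/162 ≈ 12.617 μg/mL.
Steady-state peak Cmax,ss = C₀·R ≈ 12.617 × 1.1221 ≈ 14.158 μg/mL.
Steady-state trough Cmin,ss = Cmax,ss·f ≈ 14.158 × 0.1088 ≈ 1.540 μg/mL.

1.5 μg/mL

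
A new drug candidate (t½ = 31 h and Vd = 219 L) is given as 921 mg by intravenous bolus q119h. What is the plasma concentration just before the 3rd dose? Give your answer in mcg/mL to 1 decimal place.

f = (1/2)^(τ/t½) = (1/2)^(119/31) ≈ 0.0699.
C₀ = D/Vd = 921/219 ≈ 4.205 mcg/mL.
Before the 3rd dose, 2 doses have been given. Superposition: Cmin = C₀·(f + f²).
≈ 4.205 × (0.0699 + 0.0049) ≈ 4.205 × 0.0748 ≈ 0.315 mcg/mL.

0.3 mcg/mL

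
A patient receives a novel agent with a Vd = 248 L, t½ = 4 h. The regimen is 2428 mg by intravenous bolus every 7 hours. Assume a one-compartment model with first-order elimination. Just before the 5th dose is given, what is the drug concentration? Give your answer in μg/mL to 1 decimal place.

f = (1/2)^(τ/t½) = (1/2)^(7/4) ≈ 0.2973.
C₀ = D/Vd = 2428/248 ≈ 9.790 μg/mL.
Before the 5th dose, 4 doses have been given. Superposition: Cmin = C₀·(f + f² + … + f^4).
≈ 9.790 × (0.2973 + 0.0884 + 0.0263 + 0.0078) ≈ 9.790 × 0.4198 ≈ 4.110 μg/mL.

4.1 μg/mL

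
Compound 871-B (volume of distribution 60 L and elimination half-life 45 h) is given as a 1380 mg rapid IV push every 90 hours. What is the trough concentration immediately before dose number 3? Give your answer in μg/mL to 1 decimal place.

f = (1/2)^(τ/t½) = (1/2)^(90/45) ≈ 0.2500.
C₀ = D/Vd = 1380/60 ≈ 23.000 μg/mL.
Before the 3rd dose, 2 doses have been given. Superposition: Cmin = C₀·(f + f²).
≈ 23.000 × (0.2500 + 0.0625) ≈ 23.000 × 0.3125 ≈ 7.188 μg/mL.

7.2 μg/mL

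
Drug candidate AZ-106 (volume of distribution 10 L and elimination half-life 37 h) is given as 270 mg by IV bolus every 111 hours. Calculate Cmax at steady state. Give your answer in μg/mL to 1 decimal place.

30.9 μg/mL

τ = 111 h = 3 half-lives, so f = (1/2)^3 = 0.125.
At steady state, R = 1/(1 − 0.125) = 8/7.
Single-dose peak C₀ = D/Vd = 270/10 = 27 μg/mL.
Steady-state peak Cmax,ss = C₀·R = 27 × 8/7 ≈ 30.857 μg/mL.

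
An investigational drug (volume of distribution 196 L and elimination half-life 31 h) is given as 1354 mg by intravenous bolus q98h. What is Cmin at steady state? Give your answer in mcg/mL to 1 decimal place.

Over one 98-h interval, 98/31 ≈ 3.1613 half-lives elapse, leaving f ≈ 0.1118 of each dose.
Single-dose peak C₀ = D/Vd = 1354/196 ≈ 6.908 mcg/mL.
Steady-state trough Cmin,ss = C₀·f/(1−f) ≈ 6.908 × 0.1118/0.8882 ≈ 0.870 mcg/mL.

0.9 mcg/mL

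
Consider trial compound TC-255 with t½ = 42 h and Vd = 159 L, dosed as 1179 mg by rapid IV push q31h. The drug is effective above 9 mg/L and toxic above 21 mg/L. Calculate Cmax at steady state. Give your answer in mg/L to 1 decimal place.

k = ln2/t½ = ln2/42 ≈ 0.016504 h⁻¹; fraction remaining f = e^(−kτ) = e^(−0.016504×31) ≈ 0.5995.
At steady state, accumulation factor R = 1/(1 − e^(−kτ)) ≈ 2.4969.
Single-dose peak C₀ = D/Vd = 1179/159 ≈ 7.415 mg/L.
Cmax,ss = C₀/(1 − f) ≈ 7.415/0.4005 ≈ 18.514 mg/L.
Peak 18.5 mg/L vs MTC 21 mg/L: below toxic threshold.

18.5 mg/L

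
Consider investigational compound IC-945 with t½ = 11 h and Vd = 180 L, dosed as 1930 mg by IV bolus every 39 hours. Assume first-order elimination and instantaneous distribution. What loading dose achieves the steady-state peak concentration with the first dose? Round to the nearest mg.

2111 mg

f = (1/2)^(39/11) ≈ 0.085647; accumulation ratio R = 1/(1−f) ≈ 1.09367.
Loading dose to hit Cmax,ss on first dose: D_load = D_maint·R ≈ 1930 × 1.09367 ≈ 2110.78 mg.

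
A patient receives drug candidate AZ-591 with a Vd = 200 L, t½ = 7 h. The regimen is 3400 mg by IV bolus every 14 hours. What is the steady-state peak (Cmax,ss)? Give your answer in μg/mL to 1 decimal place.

22.7 μg/mL

The dosing interval is 2 half-lives, so f = 2^(−2) = 0.25.
Accumulation ratio R = 1/(1 − f) = 1/0.75 = 4/3.
Single-dose peak C₀ = D/Vd = 3400/200 = 17 μg/mL.
Steady-state peak Cmax,ss = C₀·R = 17 × 4/3 ≈ 22.667 μg/mL.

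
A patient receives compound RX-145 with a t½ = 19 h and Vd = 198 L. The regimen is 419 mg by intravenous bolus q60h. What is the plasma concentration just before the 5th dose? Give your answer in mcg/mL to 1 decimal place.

0.3 mcg/mL

f = (1/2)^(τ/t½) = (1/2)^(60/19) ≈ 0.1120.
C₀ = D/Vd = 419/198 ≈ 2.116 mcg/mL.
Before the 5th dose, 4 doses have been given. Superposition: Cmin = C₀·(f + f² + … + f^4).
≈ 2.116 × (0.1120 + 0.0125 + 0.0014 + 0.0002) ≈ 2.116 × 0.1261 ≈ 0.267 mcg/mL.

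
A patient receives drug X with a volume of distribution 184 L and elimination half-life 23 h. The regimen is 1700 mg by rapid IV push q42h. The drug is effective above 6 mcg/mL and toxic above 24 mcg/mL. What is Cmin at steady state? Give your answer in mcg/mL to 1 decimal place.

Over one 42-h interval, 42/23 ≈ 1.8261 half-lives elapse, leaving f ≈ 0.2820 of each dose.
Each bolus raises the concentration by D/Vd = 1700/184 ≈ 9.239 mcg/mL.
Steady-state trough Cmin,ss = C₀·f/(1−f) ≈ 9.239 × 0.2820/0.7180 ≈ 3.629 mcg/mL.
Trough 3.6 mcg/mL vs MEC 6 mcg/mL: subtherapeutic.

3.6 mcg/mL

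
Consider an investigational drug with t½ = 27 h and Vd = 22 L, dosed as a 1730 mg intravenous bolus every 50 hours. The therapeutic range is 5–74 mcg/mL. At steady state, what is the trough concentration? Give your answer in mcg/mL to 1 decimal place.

30.1 mcg/mL

τ/t½ = 50/27 ≈ 1.8519, so fraction remaining f = (1/2)^(50/27) ≈ 0.2770.
Each bolus raises the concentration by D/Vd = 1730/22 ≈ 78.636 mcg/mL.
Steady-state trough Cmin,ss = C₀·f/(1−f) ≈ 78.636 × 0.2770/0.7230 ≈ 30.127 mcg/mL.
Trough 30.1 mcg/mL vs MEC 5 mcg/mL: adequate.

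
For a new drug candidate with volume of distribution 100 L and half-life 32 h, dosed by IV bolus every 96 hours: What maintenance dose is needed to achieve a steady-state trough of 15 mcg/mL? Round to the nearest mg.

10500 mg

τ/t½ = 96/32 ≈ 3, so f = (1/2)^(96/32) ≈ 0.125000.
Cmin,ss = (D/Vd)·f/(1−f), so D = Cmin,ss·Vd·(1−f)/f.
D = 15 × 100 × (1−f)/f ≈ 15 × 100 × 7.00000 ≈ 10500.00 mg.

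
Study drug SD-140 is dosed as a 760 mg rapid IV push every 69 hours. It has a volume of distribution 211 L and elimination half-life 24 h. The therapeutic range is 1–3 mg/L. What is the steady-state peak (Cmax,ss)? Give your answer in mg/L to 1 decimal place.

4.2 mg/L

k = ln2/t½ = ln2/24 ≈ 0.028881 h⁻¹; fraction remaining f = e^(−kτ) = e^(−0.028881×69) ≈ 0.1363.
At steady state, accumulation factor R = 1/(1 − e^(−kτ)) ≈ 1.1578.
Single-dose peak C₀ = D/Vd = 760/211 ≈ 3.602 mg/L.
Steady-state peak Cmax,ss = C₀·R ≈ 3.602 × 1.1578 ≈ 4.170 mg/L.
Peak 4.2 mg/L vs MTC 3 mg/L: exceeds toxic threshold.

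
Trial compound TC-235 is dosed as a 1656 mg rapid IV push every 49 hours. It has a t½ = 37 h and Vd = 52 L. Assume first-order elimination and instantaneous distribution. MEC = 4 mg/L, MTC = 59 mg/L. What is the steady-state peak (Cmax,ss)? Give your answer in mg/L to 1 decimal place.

k = ln2/t½ = ln2/37 ≈ 0.018734 h⁻¹; fraction remaining f = e^(−kτ) = e^(−0.018734×49) ≈ 0.3993.
Accumulation ratio R = 1/(1 − f) ≈ 1/0.6007 ≈ 1.6647.
Single-dose peak C₀ = D/Vd = 1656/52 ≈ 31.846 mg/L.
Cmax,ss = C₀/(1 − f) ≈ 31.846/0.6007 ≈ 53.015 mg/L.
Peak 53.0 mg/L vs MTC 59 mg/L: below toxic threshold.

53.0 mg/L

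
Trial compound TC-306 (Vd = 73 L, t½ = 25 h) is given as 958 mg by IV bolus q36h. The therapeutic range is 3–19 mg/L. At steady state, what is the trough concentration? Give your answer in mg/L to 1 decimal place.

τ/t½ = 36/25 ≈ 1.44, so fraction remaining f = (1/2)^(36/25) ≈ 0.3686.
At steady state, accumulation factor R = 1/(1 − e^(−kτ)) ≈ 1.5838.
Single-dose peak C₀ = D/Vd = 958/73 ≈ 13.123 mg/L.
Cmax,ss = C₀/(1 − f) ≈ 13.123/0.6314 ≈ 20.784 mg/L.
Steady-state trough Cmin,ss = Cmax,ss·f ≈ 20.784 × 0.3686 ≈ 7.661 mg/L.
Trough 7.7 mg/L vs MEC 3 mg/L: adequate.

7.7 mg/L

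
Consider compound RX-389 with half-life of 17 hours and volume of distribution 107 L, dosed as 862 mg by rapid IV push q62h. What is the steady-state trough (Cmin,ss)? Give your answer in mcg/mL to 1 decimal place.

0.7 mcg/mL

Over one 62-h interval, 62/17 ≈ 3.6471 half-lives elapse, leaving f ≈ 0.0798 of each dose.
At steady state, accumulation factor R = 1/(1 − e^(−kτ)) ≈ 1.0867.
Each bolus raises the concentration by D/Vd = 862/107 ≈ 8.056 mcg/mL.
Cmax,ss = C₀/(1 − f) ≈ 8.056/0.9202 ≈ 8.755 mcg/mL.
One interval later, Cmin,ss = Cmax,ss·e^(−kτ) ≈ 8.755 × 0.0798 ≈ 0.699 mcg/mL.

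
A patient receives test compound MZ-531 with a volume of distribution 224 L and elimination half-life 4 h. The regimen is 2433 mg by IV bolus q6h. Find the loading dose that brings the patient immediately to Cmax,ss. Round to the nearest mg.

f = (1/2)^(6/4) ≈ 0.353553; accumulation ratio R = 1/(1−f) ≈ 1.54692.
Loading dose to hit Cmax,ss on first dose: D_load = D_maint·R ≈ 2433 × 1.54692 ≈ 3763.66 mg.

3764 mg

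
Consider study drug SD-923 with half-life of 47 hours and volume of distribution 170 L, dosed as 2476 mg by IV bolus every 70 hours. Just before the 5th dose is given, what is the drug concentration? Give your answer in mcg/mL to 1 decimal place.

7.9 mcg/mL

f = (1/2)^(τ/t½) = (1/2)^(70/47) ≈ 0.3562.
C₀ = D/Vd = 2476/170 ≈ 14.565 mcg/mL.
Before the 5th dose, 4 doses have been given. Superposition: Cmin = C₀·(f + f² + … + f^4).
≈ 14.565 × (0.3562 + 0.1269 + 0.0452 + 0.0161) ≈ 14.565 × 0.5444 ≈ 7.929 mcg/mL.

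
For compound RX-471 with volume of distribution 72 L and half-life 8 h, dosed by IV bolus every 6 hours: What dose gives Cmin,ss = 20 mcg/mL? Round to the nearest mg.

τ/t½ = 6/8 ≈ 0.75, so f = (1/2)^(6/8) ≈ 0.594604.
Cmin,ss = (D/Vd)·f/(1−f), so D = Cmin,ss·Vd·(1−f)/f.
D = 20 × 72 × (1−f)/f ≈ 20 × 72 × 0.68179 ≈ 981.78 mg.

982 mg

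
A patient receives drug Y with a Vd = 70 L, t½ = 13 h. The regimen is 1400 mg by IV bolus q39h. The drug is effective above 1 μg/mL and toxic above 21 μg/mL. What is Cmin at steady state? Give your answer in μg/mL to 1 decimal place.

τ = 39 h = 3 half-lives, so f = (1/2)^3 = 0.125.
At steady state, R = 1/(1 − 0.125) = 8/7.
Single-dose peak C₀ = D/Vd = 1400/70 = 20 μg/mL.
Steady-state peak Cmax,ss = C₀·R = 20 × 8/7 ≈ 22.857 μg/mL.
Steady-state trough Cmin,ss = Cmax,ss·f ≈ 22.857 × 0.125 ≈ 2.857 μg/mL.
Trough 2.9 μg/mL vs MEC 1 μg/mL: adequate.

2.9 μg/mL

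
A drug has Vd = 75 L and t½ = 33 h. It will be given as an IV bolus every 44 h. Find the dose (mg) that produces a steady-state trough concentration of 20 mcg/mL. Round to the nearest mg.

2280 mg

τ/t½ = 44/33 ≈ 1.3333, so f = (1/2)^(44/33) ≈ 0.396850.
Cmin,ss = (D/Vd)·f/(1−f), so D = Cmin,ss·Vd·(1−f)/f.
D = 20 × 75 × (1−f)/f ≈ 20 × 75 × 1.51984 ≈ 2279.76 mg.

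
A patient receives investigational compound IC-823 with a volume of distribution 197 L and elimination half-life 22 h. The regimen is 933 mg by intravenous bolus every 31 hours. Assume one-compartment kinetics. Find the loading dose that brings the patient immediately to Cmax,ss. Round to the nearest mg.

f = (1/2)^(31/22) ≈ 0.376549; accumulation ratio R = 1/(1−f) ≈ 1.60398.
Loading dose to hit Cmax,ss on first dose: D_load = D_maint·R ≈ 933 × 1.60398 ≈ 1496.51 mg.

1497 mg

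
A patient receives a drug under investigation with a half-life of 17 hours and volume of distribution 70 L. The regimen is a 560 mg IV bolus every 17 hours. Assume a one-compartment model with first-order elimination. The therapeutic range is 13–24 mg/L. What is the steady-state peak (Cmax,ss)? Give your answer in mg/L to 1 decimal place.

τ = 17 h = 1 half-life, so f = (1/2)^1 = 0.5.
At steady state, R = 1/(1 − 0.5) = 2/1.
Single-dose peak C₀ = D/Vd = 560/70 = 8 mg/L.
Steady-state peak Cmax,ss = C₀·R = 8 × 2/1 ≈ 16.000 mg/L.
Peak 16.0 mg/L vs MTC 24 mg/L: below toxic threshold.

16.0 mg/L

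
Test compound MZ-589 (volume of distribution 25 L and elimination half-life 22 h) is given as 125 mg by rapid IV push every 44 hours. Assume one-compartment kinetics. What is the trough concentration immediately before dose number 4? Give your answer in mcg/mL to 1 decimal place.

1.6 mcg/mL

f = (1/2)^(τ/t½) = (1/2)^(44/22) ≈ 0.2500.
C₀ = D/Vd = 125/25 ≈ 5.000 mcg/mL.
Before the 4th dose, 3 doses have been given. Superposition: Cmin = C₀·(f + f² + … + f^3).
≈ 5.000 × (0.2500 + 0.0625 + 0.0156) ≈ 5.000 × 0.3281 ≈ 1.641 mcg/mL.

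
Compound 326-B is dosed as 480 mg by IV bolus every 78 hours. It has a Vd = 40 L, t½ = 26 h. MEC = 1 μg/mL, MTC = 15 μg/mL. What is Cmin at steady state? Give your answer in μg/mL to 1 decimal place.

1.7 μg/mL

τ = 78 h = 3 half-lives, so f = (1/2)^3 = 0.125.
Accumulation ratio R = 1/(1 − f) = 1/0.875 = 8/7.
Single-dose peak C₀ = D/Vd = 480/40 = 12 μg/mL.
Steady-state peak Cmax,ss = C₀·R = 12 × 8/7 ≈ 13.714 μg/mL.
Steady-state trough Cmin,ss = Cmax,ss·f ≈ 13.714 × 0.125 ≈ 1.714 μg/mL.
Trough 1.7 μg/mL vs MEC 1 μg/mL: adequate.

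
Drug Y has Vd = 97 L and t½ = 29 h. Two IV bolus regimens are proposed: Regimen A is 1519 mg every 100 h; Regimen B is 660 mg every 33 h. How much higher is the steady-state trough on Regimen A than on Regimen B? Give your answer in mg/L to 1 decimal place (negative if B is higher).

Regimen A: f = (1/2)^(100/29) ≈ 0.0916; Cmin,ss = (1519/97)·f/(1−f) ≈ 1.579 mg/L.
Regimen B: f = (1/2)^(33/29) ≈ 0.4544; Cmin,ss = (660/97)·f/(1−f) ≈ 5.667 mg/L.
Difference ≈ 1.579 − 5.667 ≈ -4.088 mg/L.

-4.1 mg/L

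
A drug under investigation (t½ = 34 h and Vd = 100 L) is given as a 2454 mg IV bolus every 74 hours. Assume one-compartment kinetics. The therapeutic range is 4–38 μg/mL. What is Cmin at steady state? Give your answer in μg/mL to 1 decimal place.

τ/t½ = 74/34 ≈ 2.1765, so fraction remaining f = (1/2)^(74/34) ≈ 0.2212.
Accumulation ratio R = 1/(1 − f) ≈ 1/0.7788 ≈ 1.2840.
Single-dose peak C₀ = D/Vd = 2454/100 ≈ 24.540 μg/mL.
Steady-state peak Cmax,ss = C₀·R ≈ 24.540 × 1.2840 ≈ 31.509 μg/mL.
Steady-state trough Cmin,ss = Cmax,ss·f ≈ 31.509 × 0.2212 ≈ 6.970 μg/mL.
Trough 7.0 μg/mL vs MEC 4 μg/mL: adequate.

7.0 μg/mL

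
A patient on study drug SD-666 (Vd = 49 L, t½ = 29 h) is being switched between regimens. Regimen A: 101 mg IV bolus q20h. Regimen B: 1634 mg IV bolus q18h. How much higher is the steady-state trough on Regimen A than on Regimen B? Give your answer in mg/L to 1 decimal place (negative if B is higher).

-58.7 mg/L

Regimen A: f = (1/2)^(20/29) ≈ 0.6200; Cmin,ss = (101/49)·f/(1−f) ≈ 3.363 mg/L.
Regimen B: f = (1/2)^(18/29) ≈ 0.6504; Cmin,ss = (1634/49)·f/(1−f) ≈ 62.039 mg/L.
Difference ≈ 3.363 − 62.039 ≈ -58.676 mg/L.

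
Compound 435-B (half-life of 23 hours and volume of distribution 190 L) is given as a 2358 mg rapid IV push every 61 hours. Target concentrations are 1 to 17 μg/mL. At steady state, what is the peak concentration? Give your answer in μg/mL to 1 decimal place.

Over one 61-h interval, 61/23 ≈ 2.6522 half-lives elapse, leaving f ≈ 0.1591 of each dose.
Accumulation ratio R = 1/(1 − f) ≈ 1/0.8409 ≈ 1.1892.
Each bolus raises the concentration by D/Vd = 2358/190 ≈ 12.411 μg/mL.
Steady-state peak Cmax,ss = C₀·R ≈ 12.411 × 1.1892 ≈ 14.759 μg/mL.
Peak 14.8 μg/mL vs MTC 17 μg/mL: below toxic threshold.

14.8 μg/mL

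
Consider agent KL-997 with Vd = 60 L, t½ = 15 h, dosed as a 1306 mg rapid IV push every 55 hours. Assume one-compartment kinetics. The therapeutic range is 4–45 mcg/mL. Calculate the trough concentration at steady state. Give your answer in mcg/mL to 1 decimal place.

Over one 55-h interval, 55/15 ≈ 3.6667 half-lives elapse, leaving f ≈ 0.0787 of each dose.
Accumulation ratio R = 1/(1 − f) ≈ 1/0.9213 ≈ 1.0854.
Single-dose peak C₀ = D/Vd = 1306/60 ≈ 21.767 mcg/mL.
Cmax,ss = C₀/(1 − f) ≈ 21.767/0.9213 ≈ 23.626 mcg/mL.
Steady-state trough Cmin,ss = Cmax,ss·f ≈ 23.626 × 0.0787 ≈ 1.859 mcg/mL.
Trough 1.9 mcg/mL vs MEC 4 mcg/mL: subtherapeutic.

1.9 mcg/mL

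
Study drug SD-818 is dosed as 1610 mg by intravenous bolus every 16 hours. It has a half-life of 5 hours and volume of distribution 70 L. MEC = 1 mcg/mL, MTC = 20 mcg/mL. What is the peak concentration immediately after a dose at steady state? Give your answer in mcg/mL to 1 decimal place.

25.8 mcg/mL

τ/t½ = 16/5 ≈ 3.2, so fraction remaining f = (1/2)^(16/5) ≈ 0.1088.
Accumulation ratio R = 1/(1 − f) ≈ 1/0.8912 ≈ 1.1221.
Single-dose peak C₀ = D/Vd = 1610/70 ≈ 23.000 mcg/mL.
Steady-state peak Cmax,ss = C₀·R ≈ 23.000 × 1.1221 ≈ 25.808 mcg/mL.
Peak 25.8 mcg/mL vs MTC 20 mcg/mL: exceeds toxic threshold.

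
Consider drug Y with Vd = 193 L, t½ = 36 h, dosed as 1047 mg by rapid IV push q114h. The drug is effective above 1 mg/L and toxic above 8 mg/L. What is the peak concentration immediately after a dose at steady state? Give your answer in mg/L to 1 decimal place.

k = ln2/t½ = ln2/36 ≈ 0.019254 h⁻¹; fraction remaining f = e^(−kτ) = e^(−0.019254×114) ≈ 0.1114.
At steady state, accumulation factor R = 1/(1 − e^(−kτ)) ≈ 1.1254.
Each bolus raises the concentration by D/Vd = 1047/193 ≈ 5.425 mg/L.
Steady-state peak Cmax,ss = C₀·R ≈ 5.425 × 1.1254 ≈ 6.105 mg/L.
Peak 6.1 mg/L vs MTC 8 mg/L: below toxic threshold.

6.1 mg/L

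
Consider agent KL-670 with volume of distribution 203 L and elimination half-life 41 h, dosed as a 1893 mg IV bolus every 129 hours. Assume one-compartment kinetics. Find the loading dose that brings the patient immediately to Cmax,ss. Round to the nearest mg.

f = (1/2)^(129/41) ≈ 0.112942; accumulation ratio R = 1/(1−f) ≈ 1.12732.
Loading dose to hit Cmax,ss on first dose: D_load = D_maint·R ≈ 1893 × 1.12732 ≈ 2134.02 mg.

2134 mg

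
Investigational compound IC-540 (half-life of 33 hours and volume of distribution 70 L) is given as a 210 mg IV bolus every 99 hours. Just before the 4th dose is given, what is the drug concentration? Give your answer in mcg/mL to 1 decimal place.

f = (1/2)^(τ/t½) = (1/2)^(99/33) ≈ 0.1250.
C₀ = D/Vd = 210/70 ≈ 3.000 mcg/mL.
Before the 4th dose, 3 doses have been given. Superposition: Cmin = C₀·(f + f² + … + f^3).
≈ 3.000 × (0.1250 + 0.0156 + 0.0020) ≈ 3.000 × 0.1426 ≈ 0.428 mcg/mL.

0.4 mcg/mL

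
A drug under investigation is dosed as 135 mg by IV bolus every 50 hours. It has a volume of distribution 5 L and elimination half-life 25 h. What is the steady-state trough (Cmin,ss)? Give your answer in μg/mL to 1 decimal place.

9.0 μg/mL

τ = 50 h = 2 half-lives, so f = (1/2)^2 = 0.25.
Accumulation ratio R = 1/(1 − f) = 1/0.75 = 4/3.
Single-dose peak C₀ = D/Vd = 135/5 = 27 μg/mL.
Steady-state peak Cmax,ss = C₀·R = 27 × 4/3 ≈ 36.000 μg/mL.
Steady-state trough Cmin,ss = Cmax,ss·f ≈ 36.000 × 0.25 ≈ 9.000 μg/mL.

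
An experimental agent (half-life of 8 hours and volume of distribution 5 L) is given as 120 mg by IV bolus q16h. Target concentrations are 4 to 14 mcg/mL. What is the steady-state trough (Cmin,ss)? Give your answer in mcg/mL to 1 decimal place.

8.0 mcg/mL

The dosing interval is 2 half-lives, so f = 2^(−2) = 0.25.
Accumulation ratio R = 1/(1 − f) = 1/0.75 = 4/3.
Single-dose peak C₀ = D/Vd = 120/5 = 24 mcg/mL.
Steady-state peak Cmax,ss = C₀·R = 24 × 4/3 ≈ 32.000 mcg/mL.
Steady-state trough Cmin,ss = Cmax,ss·f ≈ 32.000 × 0.25 ≈ 8.000 mcg/mL.
Trough 8.0 mcg/mL vs MEC 4 mcg/mL: adequate.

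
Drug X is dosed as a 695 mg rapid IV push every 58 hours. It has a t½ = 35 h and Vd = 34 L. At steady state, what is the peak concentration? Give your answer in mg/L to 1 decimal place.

29.9 mg/L

k = ln2/t½ = ln2/35 ≈ 0.019804 h⁻¹; fraction remaining f = e^(−kτ) = e^(−0.019804×58) ≈ 0.3171.
At steady state, accumulation factor R = 1/(1 − e^(−kτ)) ≈ 1.4643.
Single-dose peak C₀ = D/Vd = 695/34 ≈ 20.441 mg/L.
Cmax,ss = C₀/(1 − f) ≈ 20.441/0.6829 ≈ 29.933 mg/L.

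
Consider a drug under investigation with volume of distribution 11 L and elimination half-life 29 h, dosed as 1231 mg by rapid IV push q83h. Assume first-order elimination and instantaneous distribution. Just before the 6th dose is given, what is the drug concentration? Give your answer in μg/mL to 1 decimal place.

f = (1/2)^(τ/t½) = (1/2)^(83/29) ≈ 0.1375.
C₀ = D/Vd = 1231/11 ≈ 111.909 μg/mL.
Before the 6th dose, 5 doses have been given. Superposition: Cmin = C₀·(f + f² + … + f^5).
≈ 111.909 × (0.1375 + 0.0189 + 0.0026 + 0.0004 + 0.0000) ≈ 111.909 × 0.1594 ≈ 17.838 μg/mL.

17.8 μg/mL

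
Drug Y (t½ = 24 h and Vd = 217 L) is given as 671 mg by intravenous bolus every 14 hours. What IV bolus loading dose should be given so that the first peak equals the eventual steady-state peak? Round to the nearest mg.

2018 mg

f = (1/2)^(14/24) ≈ 0.667420; accumulation ratio R = 1/(1−f) ≈ 3.00680.
Loading dose to hit Cmax,ss on first dose: D_load = D_maint·R ≈ 671 × 3.00680 ≈ 2017.56 mg.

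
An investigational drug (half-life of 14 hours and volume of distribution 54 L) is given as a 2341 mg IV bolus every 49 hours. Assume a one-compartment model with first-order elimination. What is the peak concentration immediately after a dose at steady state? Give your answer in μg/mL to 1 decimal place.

τ/t½ = 49/14 ≈ 3.5, so fraction remaining f = (1/2)^(49/14) ≈ 0.0884.
Accumulation ratio R = 1/(1 − f) ≈ 1/0.9116 ≈ 1.0970.
Single-dose peak C₀ = D/Vd = 2341/54 ≈ 43.352 μg/mL.
Cmax,ss = C₀/(1 − f) ≈ 43.352/0.9116 ≈ 47.556 μg/mL.

47.6 μg/mL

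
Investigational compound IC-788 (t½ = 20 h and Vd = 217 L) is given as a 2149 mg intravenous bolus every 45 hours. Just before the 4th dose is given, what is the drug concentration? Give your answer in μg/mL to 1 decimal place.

f = (1/2)^(τ/t½) = (1/2)^(45/20) ≈ 0.2102.
C₀ = D/Vd = 2149/217 ≈ 9.903 μg/mL.
Before the 4th dose, 3 doses have been given. Superposition: Cmin = C₀·(f + f² + … + f^3).
≈ 9.903 × (0.2102 + 0.0442 + 0.0093) ≈ 9.903 × 0.2637 ≈ 2.611 μg/mL.

2.6 μg/mL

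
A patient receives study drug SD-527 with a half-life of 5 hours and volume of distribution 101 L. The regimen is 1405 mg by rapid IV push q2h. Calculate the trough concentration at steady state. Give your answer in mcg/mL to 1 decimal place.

43.5 mcg/mL

Over one 2-h interval, 2/5 ≈ 0.4 half-lives elapse, leaving f ≈ 0.7579 of each dose.
Accumulation ratio R = 1/(1 − f) ≈ 1/0.2421 ≈ 4.1305.
Each bolus raises the concentration by D/Vd = 1405/101 ≈ 13.911 mcg/mL.
Cmax,ss = C₀/(1 − f) ≈ 13.911/0.2421 ≈ 57.460 mcg/mL.
One interval later, Cmin,ss = Cmax,ss·e^(−kτ) ≈ 57.460 × 0.7579 ≈ 43.549 mcg/mL.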